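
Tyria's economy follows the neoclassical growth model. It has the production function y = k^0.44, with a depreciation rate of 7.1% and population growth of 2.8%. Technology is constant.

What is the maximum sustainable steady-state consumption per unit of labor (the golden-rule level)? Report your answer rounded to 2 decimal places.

At the golden rule, f'(k) = n + δ, so α·k^(α−1) = n + δ and k_gold = (α/(n + δ))^(1/(1−α)).
k_gold = (0.44/0.099)^(1/0.56) = 4.4444^1.7857 ≈ 14.3483
c_gold = f(k_gold) − (n + δ)·k_gold = 3.2284 − 0.099×14.3483 ≈ 1.8079

c_gold ≈ 1.81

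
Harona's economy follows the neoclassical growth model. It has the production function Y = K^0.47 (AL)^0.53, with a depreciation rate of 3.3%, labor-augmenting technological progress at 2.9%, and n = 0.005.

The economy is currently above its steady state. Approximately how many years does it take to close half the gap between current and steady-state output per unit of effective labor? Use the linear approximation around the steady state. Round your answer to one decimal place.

t_½ ≈ 19.5 years

Near the steady state the convergence rate is λ = (1 − α)(n + g + δ).
λ = (1 − 0.47) × 0.067 = 0.53 × 0.067 = 0.03551
Half-life = ln 2 / λ = 0.6931 / 0.03551 ≈ 19.52 years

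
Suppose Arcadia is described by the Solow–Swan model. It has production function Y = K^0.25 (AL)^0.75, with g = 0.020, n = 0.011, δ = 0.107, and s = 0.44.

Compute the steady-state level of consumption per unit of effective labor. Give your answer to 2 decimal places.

c* ≈ 0.82

In steady state, investment equals break-even investment: s·k^α = (n + g + δ)·k.
Dividing both sides by k: k^(1−α) = s / (n + g + δ).
k^0.75 = 0.44 / (0.011 + 0.020 + 0.107) = 0.44 / 0.138 = 3.1884
k* = 3.1884^(1/0.75) ≈ 4.6928
y* = (k*)^α = 4.6928^0.25 ≈ 1.4718
c* = (1 − s)·y* = (1 − 0.44) × 1.4718 ≈ 0.8242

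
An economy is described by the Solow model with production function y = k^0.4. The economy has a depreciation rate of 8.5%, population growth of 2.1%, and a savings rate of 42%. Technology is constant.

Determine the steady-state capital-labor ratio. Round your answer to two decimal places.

k* = 9.92

At the steady state, Δk = 0, so s·k^α = (n + δ)·k.
Dividing both sides by k: k^(1−α) = s / (n + δ).
k^0.6 = 0.42 / (0.021 + 0.085) = 0.42 / 0.106 = 3.9623
k* = 3.9623^(1/0.6) ≈ 9.9215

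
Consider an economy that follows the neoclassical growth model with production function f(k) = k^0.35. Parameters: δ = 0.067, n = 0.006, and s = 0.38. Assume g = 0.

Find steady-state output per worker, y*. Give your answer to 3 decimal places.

y* ≈ 2.431

Steady state requires s·f(k) = (n + δ)·k, i.e. s·k^α = (n + δ)·k.
Rearranging, k^(1−α) = s / (n + δ).
k^0.65 = 0.38 / (0.006 + 0.067) = 0.38 / 0.073 = 5.2055
k* = 5.2055^(1/0.65) ≈ 12.6546
y* = (k*)^α = 12.6546^0.35 ≈ 2.4310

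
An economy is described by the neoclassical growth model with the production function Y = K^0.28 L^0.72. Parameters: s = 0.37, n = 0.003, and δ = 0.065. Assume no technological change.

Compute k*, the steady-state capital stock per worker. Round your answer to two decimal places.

k* = 10.51

In steady state, investment equals break-even investment: s·k^α = (n + δ)·k.
Dividing both sides by k: k^(1−α) = s / (n + δ).
k^0.72 = 0.37 / (0.003 + 0.065) = 0.37 / 0.068 = 5.4412
k* = 5.4412^(1/0.72) ≈ 10.5147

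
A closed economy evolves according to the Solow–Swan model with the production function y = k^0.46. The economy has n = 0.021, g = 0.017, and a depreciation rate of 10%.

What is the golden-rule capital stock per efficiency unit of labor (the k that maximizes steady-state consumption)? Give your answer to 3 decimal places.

The golden rule sets f'(k) = n + g + δ, i.e. α·k^(α−1) = n + g + δ.
So k^(1−α) = α / (n + g + δ) = 0.46 / 0.138 = 3.3333.
k_gold = 3.3333^(1/0.54) ≈ 9.2958

k_gold ≈ 9.296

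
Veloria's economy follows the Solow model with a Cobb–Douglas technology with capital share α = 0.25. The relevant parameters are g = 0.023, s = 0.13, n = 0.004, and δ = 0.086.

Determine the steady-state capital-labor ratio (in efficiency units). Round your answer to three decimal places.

k* ≈ 1.205

In steady state, investment equals break-even investment: s·k^α = (n + g + δ)·k.
Rearranging, k^(1−α) = s / (n + g + δ).
k^0.75 = 0.13 / (0.004 + 0.023 + 0.086) = 0.13 / 0.113 = 1.1504
k* = 1.1504^(1/0.75) ≈ 1.2054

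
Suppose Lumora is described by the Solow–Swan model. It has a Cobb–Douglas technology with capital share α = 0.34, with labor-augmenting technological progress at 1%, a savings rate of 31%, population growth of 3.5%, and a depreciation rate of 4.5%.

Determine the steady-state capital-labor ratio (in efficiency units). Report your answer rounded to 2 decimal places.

In steady state, investment equals break-even investment: s·k^α = (n + g + δ)·k.
Rearranging, k^(1−α) = s / (n + g + δ).
k^0.66 = 0.31 / (0.035 + 0.010 + 0.045) = 0.31 / 0.090 = 3.4444
k* = 3.4444^(1/0.66) ≈ 6.5134

k* = 6.51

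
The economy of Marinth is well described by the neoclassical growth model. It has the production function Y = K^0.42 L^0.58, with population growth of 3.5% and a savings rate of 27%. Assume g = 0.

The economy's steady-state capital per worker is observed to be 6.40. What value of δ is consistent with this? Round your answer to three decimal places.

δ ≈ 0.057

At the steady state, Δk = 0, so s·k^α = (n + δ)·k.
So s / (n + δ) = (k*)^(1−α) = 6.40^0.58 = 2.9348.
Therefore n + δ = s / 2.9348 = 0.27 / 2.9348 = 0.0920, so δ = 0.0920 − 0.035 = 0.0570.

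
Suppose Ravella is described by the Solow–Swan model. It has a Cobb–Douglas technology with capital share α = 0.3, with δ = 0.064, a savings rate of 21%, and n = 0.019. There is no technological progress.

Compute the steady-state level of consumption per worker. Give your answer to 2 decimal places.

c* ≈ 1.18

At the steady state, Δk = 0, so s·k^α = (n + δ)·k.
Dividing both sides by k: k^(1−α) = s / (n + δ).
k^0.7 = 0.21 / (0.019 + 0.064) = 0.21 / 0.083 = 2.5301
k* = 2.5301^(1/0.7) ≈ 3.7663
y* = (k*)^α = 3.7663^0.3 ≈ 1.4886
c* = (1 − s)·y* = (1 − 0.21) × 1.4886 ≈ 1.1760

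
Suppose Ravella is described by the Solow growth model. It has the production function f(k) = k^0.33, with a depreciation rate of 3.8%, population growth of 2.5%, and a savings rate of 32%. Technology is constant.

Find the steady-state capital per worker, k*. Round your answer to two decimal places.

In steady state, investment equals break-even investment: s·k^α = (n + δ)·k.
Rearranging, k^(1−α) = s / (n + δ).
k^0.67 = 0.32 / (0.025 + 0.038) = 0.32 / 0.063 = 5.0794
k* = 5.0794^(1/0.67) ≈ 11.3097

k* = 11.31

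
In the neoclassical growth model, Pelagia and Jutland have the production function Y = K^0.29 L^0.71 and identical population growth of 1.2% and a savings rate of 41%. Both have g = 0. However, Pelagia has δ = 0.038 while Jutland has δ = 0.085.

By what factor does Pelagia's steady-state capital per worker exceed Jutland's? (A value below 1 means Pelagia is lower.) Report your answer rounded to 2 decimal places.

Steady-state k* = [s/(n + δ)]^(1/(1−α)), so the ratio is [ (s_P/(n + δ)_P) / (s_J/(n + δ)_J) ]^1.4085.
s_P/(n + δ)_P = 0.41/0.050 = 8.2000; s_J/(n + δ)_J = 0.41/0.097 = 4.2268.
Ratio = (8.2000/4.2268)^1.4085 = 1.9400^1.4085 ≈ 2.5431

k*_P / k*_J ≈ 2.54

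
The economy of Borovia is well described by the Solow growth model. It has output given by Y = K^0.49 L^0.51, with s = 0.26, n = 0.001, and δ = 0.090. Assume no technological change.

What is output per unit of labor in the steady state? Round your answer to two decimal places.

y* ≈ 2.74

At the steady state, Δk = 0, so s·k^α = (n + δ)·k.
Rearranging, k^(1−α) = s / (n + δ).
k^0.51 = 0.26 / (0.001 + 0.090) = 0.26 / 0.091 = 2.8571
k* = 2.8571^(1/0.51) ≈ 7.8338
y* = (k*)^α = 7.8338^0.49 ≈ 2.7419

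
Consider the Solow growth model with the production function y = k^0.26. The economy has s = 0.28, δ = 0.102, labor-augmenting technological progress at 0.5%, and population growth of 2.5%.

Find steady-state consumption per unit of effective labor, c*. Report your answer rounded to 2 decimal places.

c* ≈ 0.94

Steady state requires s·f(k) = (n + g + δ)·k, i.e. s·k^α = (n + g + δ)·k.
Dividing both sides by k: k^(1−α) = s / (n + g + δ).
k^0.74 = 0.28 / (0.025 + 0.005 + 0.102) = 0.28 / 0.132 = 2.1212
k* = 2.1212^(1/0.74) ≈ 2.7627
y* = (k*)^α = 2.7627^0.26 ≈ 1.3024
c* = (1 − s)·y* = (1 − 0.28) × 1.3024 ≈ 0.9377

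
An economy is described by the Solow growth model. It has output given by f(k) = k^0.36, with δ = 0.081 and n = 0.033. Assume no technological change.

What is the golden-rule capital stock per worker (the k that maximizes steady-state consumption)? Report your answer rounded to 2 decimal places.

The golden rule sets f'(k) = n + δ, i.e. α·k^(α−1) = n + δ.
So k^(1−α) = α / (n + δ) = 0.36 / 0.114 = 3.1579.
k_gold = 3.1579^(1/0.64) ≈ 6.0299

k_gold ≈ 6.03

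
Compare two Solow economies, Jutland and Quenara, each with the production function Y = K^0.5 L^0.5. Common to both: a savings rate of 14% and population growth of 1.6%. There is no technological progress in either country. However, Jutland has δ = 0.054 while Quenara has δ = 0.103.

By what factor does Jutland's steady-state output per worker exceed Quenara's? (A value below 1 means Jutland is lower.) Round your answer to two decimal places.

ratio ≈ 1.70

Steady-state y* = [s/(n + δ)]^(α/(1−α)), so the ratio is [ (s_J/(n + δ)_J) / (s_Q/(n + δ)_Q) ]^1.
s_J/(n + δ)_J = 0.14/0.070 = 2.0000; s_Q/(n + δ)_Q = 0.14/0.119 = 1.1765.
Ratio = (2.0000/1.1765)^1 = 1.7000^1 ≈ 1.7000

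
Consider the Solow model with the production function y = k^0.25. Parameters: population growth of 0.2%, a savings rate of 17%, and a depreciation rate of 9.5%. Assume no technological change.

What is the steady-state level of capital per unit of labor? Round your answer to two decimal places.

Steady state requires s·f(k) = (n + δ)·k, i.e. s·k^α = (n + δ)·k.
Dividing both sides by k: k^(1−α) = s / (n + δ).
k^0.75 = 0.17 / (0.002 + 0.095) = 0.17 / 0.097 = 1.7526
k* = 1.7526^(1/0.75) ≈ 2.1131

k* = 2.11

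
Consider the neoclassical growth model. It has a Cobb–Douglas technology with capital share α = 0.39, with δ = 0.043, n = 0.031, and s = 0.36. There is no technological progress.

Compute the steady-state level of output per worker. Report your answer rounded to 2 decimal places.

y* = 2.75

Steady state requires s·f(k) = (n + δ)·k, i.e. s·k^α = (n + δ)·k.
Dividing both sides by k: k^(1−α) = s / (n + δ).
k^0.61 = 0.36 / (0.031 + 0.043) = 0.36 / 0.074 = 4.8649
k* = 4.8649^(1/0.61) ≈ 13.3768
y* = (k*)^α = 13.3768^0.39 ≈ 2.7496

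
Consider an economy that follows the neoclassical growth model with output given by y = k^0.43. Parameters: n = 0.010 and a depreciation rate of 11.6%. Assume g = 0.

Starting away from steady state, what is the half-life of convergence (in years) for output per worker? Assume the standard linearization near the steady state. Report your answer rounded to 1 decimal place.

Near the steady state the convergence rate is λ = (1 − α)(n + δ).
λ = (1 − 0.43) × 0.126 = 0.57 × 0.126 = 0.07182
Half-life = ln 2 / λ = 0.6931 / 0.07182 ≈ 9.65 years

half-life ≈ 9.7 years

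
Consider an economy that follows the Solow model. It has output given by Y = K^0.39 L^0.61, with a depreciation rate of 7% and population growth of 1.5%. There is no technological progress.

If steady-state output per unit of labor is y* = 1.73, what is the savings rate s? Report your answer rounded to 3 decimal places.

At the steady state, Δk = 0, so s·k^α = (n + δ)·k.
Since y* = [s/(n + δ)]^(α/(1−α)), we have s/(n + δ) = (y*)^((1−α)/α) = 1.73^1.5641 = 2.3568.
Therefore s = 2.3568 × (n + δ) = 2.3568 × 0.085 = 0.2003.

s ≈ 0.200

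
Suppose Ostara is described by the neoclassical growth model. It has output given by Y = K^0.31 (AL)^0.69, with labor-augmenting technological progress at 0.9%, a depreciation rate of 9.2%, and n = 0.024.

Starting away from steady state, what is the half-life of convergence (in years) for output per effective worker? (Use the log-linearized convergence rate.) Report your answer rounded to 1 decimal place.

half-life ≈ 8.0 years

Near the steady state the convergence rate is λ = (1 − α)(n + g + δ).
λ = (1 − 0.31) × 0.125 = 0.69 × 0.125 = 0.08625
Half-life = ln 2 / λ = 0.6931 / 0.08625 ≈ 8.04 years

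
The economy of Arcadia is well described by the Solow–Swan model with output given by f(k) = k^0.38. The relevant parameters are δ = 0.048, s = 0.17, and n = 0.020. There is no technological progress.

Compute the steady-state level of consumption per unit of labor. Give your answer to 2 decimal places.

In steady state, investment equals break-even investment: s·k^α = (n + δ)·k.
Dividing both sides by k: k^(1−α) = s / (n + δ).
k^0.62 = 0.17 / (0.020 + 0.048) = 0.17 / 0.068 = 2.5000
k* = 2.5000^(1/0.62) ≈ 4.3837
y* = (k*)^α = 4.3837^0.38 ≈ 1.7535
c* = (1 − s)·y* = (1 − 0.17) × 1.7535 ≈ 1.4554

c* = 1.46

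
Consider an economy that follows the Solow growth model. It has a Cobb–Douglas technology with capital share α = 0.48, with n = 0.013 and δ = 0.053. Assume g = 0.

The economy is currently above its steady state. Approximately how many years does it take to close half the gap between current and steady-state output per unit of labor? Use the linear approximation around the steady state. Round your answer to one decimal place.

half-life ≈ 20.2 years

Near the steady state the convergence rate is λ = (1 − α)(n + δ).
λ = (1 − 0.48) × 0.066 = 0.52 × 0.066 = 0.03432
Half-life = ln 2 / λ = 0.6931 / 0.03432 ≈ 20.20 years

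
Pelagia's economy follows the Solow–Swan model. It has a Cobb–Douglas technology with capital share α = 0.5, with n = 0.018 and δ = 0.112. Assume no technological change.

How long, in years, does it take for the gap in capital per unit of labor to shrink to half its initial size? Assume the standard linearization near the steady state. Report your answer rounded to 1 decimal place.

Near the steady state the convergence rate is λ = (1 − α)(n + δ).
λ = (1 − 0.5) × 0.130 = 0.5 × 0.130 = 0.0650
Half-life = ln 2 / λ = 0.6931 / 0.0650 ≈ 10.66 years

about 10.7 years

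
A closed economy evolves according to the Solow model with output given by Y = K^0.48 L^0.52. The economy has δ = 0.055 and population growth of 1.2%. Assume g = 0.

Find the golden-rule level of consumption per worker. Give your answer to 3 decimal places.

At the golden rule, f'(k) = n + δ, so α·k^(α−1) = n + δ and k_gold = (α/(n + δ))^(1/(1−α)).
k_gold = (0.48/0.067)^(1/0.52) = 7.1642^1.9231 ≈ 44.1137
c_gold = f(k_gold) − (n + δ)·k_gold = 6.1574 − 0.067×44.1137 ≈ 3.2018

c_gold ≈ 3.202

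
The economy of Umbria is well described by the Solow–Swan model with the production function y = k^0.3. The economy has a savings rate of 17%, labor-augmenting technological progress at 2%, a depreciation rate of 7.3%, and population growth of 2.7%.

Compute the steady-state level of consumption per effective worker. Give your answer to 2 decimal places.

c* = 0.96

At the steady state, Δk = 0, so s·k^α = (n + g + δ)·k.
Dividing both sides by k: k^(1−α) = s / (n + g + δ).
k^0.7 = 0.17 / (0.027 + 0.020 + 0.073) = 0.17 / 0.120 = 1.4167
k* = 1.4167^(1/0.7) ≈ 1.6448
y* = (k*)^α = 1.6448^0.3 ≈ 1.1610
c* = (1 − s)·y* = (1 − 0.17) × 1.1610 ≈ 0.9636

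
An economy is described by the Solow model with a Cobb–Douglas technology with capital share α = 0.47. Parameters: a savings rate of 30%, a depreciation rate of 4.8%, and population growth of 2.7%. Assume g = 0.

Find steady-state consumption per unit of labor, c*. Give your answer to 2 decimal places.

At the steady state, Δk = 0, so s·k^α = (n + δ)·k.
Rearranging, k^(1−α) = s / (n + δ).
k^0.53 = 0.30 / (0.027 + 0.048) = 0.30 / 0.075 = 4.0000
k* = 4.0000^(1/0.53) ≈ 13.6761
y* = (k*)^α = 13.6761^0.47 ≈ 3.4190
c* = (1 − s)·y* = (1 − 0.30) × 3.4190 ≈ 2.3933

c* ≈ 2.39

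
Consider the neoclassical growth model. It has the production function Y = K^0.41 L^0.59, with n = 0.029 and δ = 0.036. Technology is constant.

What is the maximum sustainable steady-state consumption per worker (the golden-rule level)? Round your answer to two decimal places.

c_gold ≈ 2.12

At the golden rule, f'(k) = n + δ, so α·k^(α−1) = n + δ and k_gold = (α/(n + δ))^(1/(1−α)).
k_gold = (0.41/0.065)^(1/0.59) = 6.3077^1.6949 ≈ 22.6830
c_gold = f(k_gold) − (n + δ)·k_gold = 3.5961 − 0.065×22.6830 ≈ 2.1217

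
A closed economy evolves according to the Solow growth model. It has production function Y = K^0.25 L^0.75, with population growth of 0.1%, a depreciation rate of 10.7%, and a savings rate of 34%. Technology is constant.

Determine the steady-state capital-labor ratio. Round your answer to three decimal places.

k* = 4.614

At the steady state, Δk = 0, so s·k^α = (n + δ)·k.
Dividing both sides by k: k^(1−α) = s / (n + δ).
k^0.75 = 0.34 / (0.001 + 0.107) = 0.34 / 0.108 = 3.1481
k* = 3.1481^(1/0.75) ≈ 4.6139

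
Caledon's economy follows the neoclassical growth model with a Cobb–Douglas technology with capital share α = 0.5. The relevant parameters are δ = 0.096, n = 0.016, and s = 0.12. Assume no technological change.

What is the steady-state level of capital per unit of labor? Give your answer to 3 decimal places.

Steady state requires s·f(k) = (n + δ)·k, i.e. s·k^α = (n + δ)·k.
Dividing both sides by k: k^(1−α) = s / (n + δ).
k^0.5 = 0.12 / (0.016 + 0.096) = 0.12 / 0.112 = 1.0714
k* = 1.0714^(1/0.5) ≈ 1.1479

k* ≈ 1.148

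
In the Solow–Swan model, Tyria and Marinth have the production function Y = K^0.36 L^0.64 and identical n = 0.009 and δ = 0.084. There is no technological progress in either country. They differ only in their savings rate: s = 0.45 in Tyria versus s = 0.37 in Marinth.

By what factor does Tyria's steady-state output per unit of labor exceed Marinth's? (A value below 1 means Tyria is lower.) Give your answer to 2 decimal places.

Steady-state y* = [s/(n + δ)]^(α/(1−α)), so the ratio is [ (s_T/(n + δ)_T) / (s_M/(n + δ)_M) ]^0.5625.
s_T/(n + δ)_T = 0.45/0.093 = 4.8387; s_M/(n + δ)_M = 0.37/0.093 = 3.9785.
Ratio = (4.8387/3.9785)^0.5625 = 1.2162^0.5625 ≈ 1.1164

y*_T / y*_M ≈ 1.12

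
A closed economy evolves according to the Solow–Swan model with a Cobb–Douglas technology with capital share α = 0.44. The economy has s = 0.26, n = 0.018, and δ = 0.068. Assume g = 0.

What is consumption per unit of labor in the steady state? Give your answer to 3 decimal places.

c* = 1.765

At the steady state, Δk = 0, so s·k^α = (n + δ)·k.
Rearranging, k^(1−α) = s / (n + δ).
k^0.56 = 0.26 / (0.018 + 0.068) = 0.26 / 0.086 = 3.0233
k* = 3.0233^(1/0.56) ≈ 7.2111
y* = (k*)^α = 7.2111^0.44 ≈ 2.3852
c* = (1 − s)·y* = (1 − 0.26) × 2.3852 ≈ 1.7650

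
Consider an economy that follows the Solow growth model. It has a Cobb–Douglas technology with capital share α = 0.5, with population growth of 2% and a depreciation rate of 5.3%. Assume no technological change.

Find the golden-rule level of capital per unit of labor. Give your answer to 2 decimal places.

The golden rule sets f'(k) = n + δ, i.e. α·k^(α−1) = n + δ.
So k^(1−α) = α / (n + δ) = 0.5 / 0.073 = 6.8493.
k_gold = 6.8493^(1/0.5) ≈ 46.9129

k_gold ≈ 46.91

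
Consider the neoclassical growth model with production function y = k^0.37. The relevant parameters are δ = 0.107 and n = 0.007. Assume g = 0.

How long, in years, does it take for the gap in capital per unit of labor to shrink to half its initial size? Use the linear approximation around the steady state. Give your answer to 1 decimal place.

half-life ≈ 9.7 years

Near the steady state the convergence rate is λ = (1 − α)(n + δ).
λ = (1 − 0.37) × 0.114 = 0.63 × 0.114 = 0.07182
Half-life = ln 2 / λ = 0.6931 / 0.07182 ≈ 9.65 years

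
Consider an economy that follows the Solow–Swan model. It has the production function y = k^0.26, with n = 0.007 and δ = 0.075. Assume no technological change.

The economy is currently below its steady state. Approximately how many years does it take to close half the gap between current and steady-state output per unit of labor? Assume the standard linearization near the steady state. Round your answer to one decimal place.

Near the steady state the convergence rate is λ = (1 − α)(n + δ).
λ = (1 − 0.26) × 0.082 = 0.74 × 0.082 = 0.06068
Half-life = ln 2 / λ = 0.6931 / 0.06068 ≈ 11.42 years

half-life ≈ 11.4 years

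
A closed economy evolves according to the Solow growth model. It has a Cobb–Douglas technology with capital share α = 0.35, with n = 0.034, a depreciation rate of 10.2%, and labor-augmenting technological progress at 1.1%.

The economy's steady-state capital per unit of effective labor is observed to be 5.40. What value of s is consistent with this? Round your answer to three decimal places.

Steady state requires s·f(k) = (n + g + δ)·k, i.e. s·k^α = (n + g + δ)·k.
So s / (n + g + δ) = (k*)^(1−α) = 5.40^0.65 = 2.9927.
Therefore s = 2.9927 × (n + g + δ) = 2.9927 × 0.147 = 0.4399.

s ≈ 0.440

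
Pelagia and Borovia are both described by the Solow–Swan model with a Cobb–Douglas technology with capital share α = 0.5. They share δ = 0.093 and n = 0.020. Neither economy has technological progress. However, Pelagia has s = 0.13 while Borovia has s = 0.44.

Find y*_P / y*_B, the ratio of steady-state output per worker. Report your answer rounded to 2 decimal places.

Steady-state y* = [s/(n + δ)]^(α/(1−α)), so the ratio is [ (s_P/(n + δ)_P) / (s_B/(n + δ)_B) ]^1.
s_P/(n + δ)_P = 0.13/0.113 = 1.1504; s_B/(n + δ)_B = 0.44/0.113 = 3.8938.
Ratio = (1.1504/3.8938)^1 = 0.2954^1 ≈ 0.2954

ratio ≈ 0.30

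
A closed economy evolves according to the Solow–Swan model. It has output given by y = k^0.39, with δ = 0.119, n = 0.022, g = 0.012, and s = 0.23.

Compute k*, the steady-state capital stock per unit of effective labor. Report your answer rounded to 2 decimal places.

k* = 1.95

Steady state requires s·f(k) = (n + g + δ)·k, i.e. s·k^α = (n + g + δ)·k.
Rearranging, k^(1−α) = s / (n + g + δ).
k^0.61 = 0.23 / (0.022 + 0.012 + 0.119) = 0.23 / 0.153 = 1.5033
k* = 1.5033^(1/0.61) ≈ 1.9509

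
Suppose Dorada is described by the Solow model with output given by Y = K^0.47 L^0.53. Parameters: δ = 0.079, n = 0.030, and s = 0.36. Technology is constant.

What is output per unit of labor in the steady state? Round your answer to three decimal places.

y* = 2.885

At the steady state, Δk = 0, so s·k^α = (n + δ)·k.
Dividing both sides by k: k^(1−α) = s / (n + δ).
k^0.53 = 0.36 / (0.030 + 0.079) = 0.36 / 0.109 = 3.3028
k* = 3.3028^(1/0.53) ≈ 9.5285
y* = (k*)^α = 9.5285^0.47 ≈ 2.8850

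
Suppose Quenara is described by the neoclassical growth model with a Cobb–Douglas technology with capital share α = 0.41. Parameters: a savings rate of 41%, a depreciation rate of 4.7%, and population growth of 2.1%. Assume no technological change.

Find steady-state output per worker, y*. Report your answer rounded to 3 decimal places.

y* = 3.485

Steady state requires s·f(k) = (n + δ)·k, i.e. s·k^α = (n + δ)·k.
Dividing both sides by k: k^(1−α) = s / (n + δ).
k^0.59 = 0.41 / (0.021 + 0.047) = 0.41 / 0.068 = 6.0294
k* = 6.0294^(1/0.59) ≈ 21.0135
y* = (k*)^α = 21.0135^0.41 ≈ 3.4852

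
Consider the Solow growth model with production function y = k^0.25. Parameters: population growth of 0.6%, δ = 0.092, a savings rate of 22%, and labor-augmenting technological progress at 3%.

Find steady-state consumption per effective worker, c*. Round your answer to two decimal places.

In steady state, investment equals break-even investment: s·k^α = (n + g + δ)·k.
Dividing both sides by k: k^(1−α) = s / (n + g + δ).
k^0.75 = 0.22 / (0.006 + 0.030 + 0.092) = 0.22 / 0.128 = 1.7188
k* = 1.7188^(1/0.75) ≈ 2.0589
y* = (k*)^α = 2.0589^0.25 ≈ 1.1979
c* = (1 − s)·y* = (1 − 0.22) × 1.1979 ≈ 0.9344

c* ≈ 0.93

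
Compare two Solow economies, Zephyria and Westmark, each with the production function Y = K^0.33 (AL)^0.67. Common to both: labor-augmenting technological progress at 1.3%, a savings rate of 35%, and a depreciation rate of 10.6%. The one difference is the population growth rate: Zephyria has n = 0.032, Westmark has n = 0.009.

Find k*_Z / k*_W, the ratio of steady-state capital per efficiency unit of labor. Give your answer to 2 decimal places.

k*_Z / k*_W ≈ 0.78

Steady-state k* = [s/(n + g + δ)]^(1/(1−α)), so the ratio is [ (s_Z/(n + g + δ)_Z) / (s_W/(n + g + δ)_W) ]^1.4925.
s_Z/(n + g + δ)_Z = 0.35/0.151 = 2.3179; s_W/(n + g + δ)_W = 0.35/0.128 = 2.7344.
Ratio = (2.3179/2.7344)^1.4925 = 0.8477^1.4925 ≈ 0.7815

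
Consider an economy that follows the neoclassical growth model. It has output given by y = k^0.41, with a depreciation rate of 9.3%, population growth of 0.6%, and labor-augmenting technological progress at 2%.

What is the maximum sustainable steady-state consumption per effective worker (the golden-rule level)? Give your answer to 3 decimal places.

c_gold ≈ 1.394

At the golden rule, f'(k) = n + g + δ, so α·k^(α−1) = n + g + δ and k_gold = (α/(n + g + δ))^(1/(1−α)).
k_gold = (0.41/0.119)^(1/0.59) = 3.4454^1.6949 ≈ 8.1389
c_gold = f(k_gold) − (n + g + δ)·k_gold = 2.3623 − 0.119×8.1389 ≈ 1.3938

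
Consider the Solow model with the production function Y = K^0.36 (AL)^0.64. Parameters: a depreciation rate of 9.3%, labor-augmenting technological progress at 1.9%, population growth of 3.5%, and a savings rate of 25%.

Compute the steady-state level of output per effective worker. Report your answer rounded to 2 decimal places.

y* = 1.35

In steady state, investment equals break-even investment: s·k^α = (n + g + δ)·k.
Dividing both sides by k: k^(1−α) = s / (n + g + δ).
k^0.64 = 0.25 / (0.035 + 0.019 + 0.093) = 0.25 / 0.147 = 1.7007
k* = 1.7007^(1/0.64) ≈ 2.2927
y* = (k*)^α = 2.2927^0.36 ≈ 1.3481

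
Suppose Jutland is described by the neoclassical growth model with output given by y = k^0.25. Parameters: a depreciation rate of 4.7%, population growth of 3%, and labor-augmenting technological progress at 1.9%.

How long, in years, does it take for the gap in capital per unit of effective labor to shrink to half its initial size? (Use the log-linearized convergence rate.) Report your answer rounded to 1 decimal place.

Near the steady state the convergence rate is λ = (1 − α)(n + g + δ).
λ = (1 − 0.25) × 0.096 = 0.75 × 0.096 = 0.0720
Half-life = ln 2 / λ = 0.6931 / 0.0720 ≈ 9.63 years

t_½ ≈ 9.6 years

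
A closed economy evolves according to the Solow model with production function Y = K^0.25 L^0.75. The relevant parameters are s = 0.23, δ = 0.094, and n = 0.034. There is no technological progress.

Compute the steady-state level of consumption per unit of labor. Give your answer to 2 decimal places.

c* = 0.94

In steady state, investment equals break-even investment: s·k^α = (n + δ)·k.
Dividing both sides by k: k^(1−α) = s / (n + δ).
k^0.75 = 0.23 / (0.034 + 0.094) = 0.23 / 0.128 = 1.7969
k* = 1.7969^(1/0.75) ≈ 2.1846
y* = (k*)^α = 2.1846^0.25 ≈ 1.2157
c* = (1 − s)·y* = (1 − 0.23) × 1.2157 ≈ 0.9361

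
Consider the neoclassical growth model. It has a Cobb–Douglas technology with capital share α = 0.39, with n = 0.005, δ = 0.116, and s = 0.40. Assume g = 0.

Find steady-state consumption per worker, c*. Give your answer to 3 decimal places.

Steady state requires s·f(k) = (n + δ)·k, i.e. s·k^α = (n + δ)·k.
Dividing both sides by k: k^(1−α) = s / (n + δ).
k^0.61 = 0.40 / (0.005 + 0.116) = 0.40 / 0.121 = 3.3058
k* = 3.3058^(1/0.61) ≈ 7.1002
y* = (k*)^α = 7.1002^0.39 ≈ 2.1478
c* = (1 − s)·y* = (1 − 0.40) × 2.1478 ≈ 1.2887

c* ≈ 1.289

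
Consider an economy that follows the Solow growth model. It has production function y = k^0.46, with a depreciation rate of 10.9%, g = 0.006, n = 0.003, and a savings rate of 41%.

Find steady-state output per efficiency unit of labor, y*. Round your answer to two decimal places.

In steady state, investment equals break-even investment: s·k^α = (n + g + δ)·k.
Dividing both sides by k: k^(1−α) = s / (n + g + δ).
k^0.54 = 0.41 / (0.003 + 0.006 + 0.109) = 0.41 / 0.118 = 3.4746
k* = 3.4746^(1/0.54) ≈ 10.0387
y* = (k*)^α = 10.0387^0.46 ≈ 2.8892

y* = 2.89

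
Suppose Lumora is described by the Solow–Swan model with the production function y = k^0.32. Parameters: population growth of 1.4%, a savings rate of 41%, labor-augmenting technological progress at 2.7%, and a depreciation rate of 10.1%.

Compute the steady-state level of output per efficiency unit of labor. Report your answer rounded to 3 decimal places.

In steady state, investment equals break-even investment: s·k^α = (n + g + δ)·k.
Rearranging, k^(1−α) = s / (n + g + δ).
k^0.68 = 0.41 / (0.014 + 0.027 + 0.101) = 0.41 / 0.142 = 2.8873
k* = 2.8873^(1/0.68) ≈ 4.7555
y* = (k*)^α = 4.7555^0.32 ≈ 1.6470

y* ≈ 1.647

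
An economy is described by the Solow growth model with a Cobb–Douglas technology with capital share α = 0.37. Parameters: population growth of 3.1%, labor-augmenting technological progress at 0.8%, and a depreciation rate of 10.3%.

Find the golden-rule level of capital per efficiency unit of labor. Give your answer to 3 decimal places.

The golden rule sets f'(k) = n + g + δ, i.e. α·k^(α−1) = n + g + δ.
So k^(1−α) = α / (n + g + δ) = 0.37 / 0.142 = 2.6056.
k_gold = 2.6056^(1/0.63) ≈ 4.5727

k_gold ≈ 4.573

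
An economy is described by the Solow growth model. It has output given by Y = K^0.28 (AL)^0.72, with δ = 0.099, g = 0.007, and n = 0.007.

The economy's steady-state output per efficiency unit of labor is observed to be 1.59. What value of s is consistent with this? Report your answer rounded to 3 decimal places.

In steady state, investment equals break-even investment: s·k^α = (n + g + δ)·k.
Since y* = [s/(n + g + δ)]^(α/(1−α)), we have s/(n + g + δ) = (y*)^((1−α)/α) = 1.59^2.5714 = 3.2951.
Therefore s = 3.2951 × (n + g + δ) = 3.2951 × 0.113 = 0.3723.

s ≈ 0.372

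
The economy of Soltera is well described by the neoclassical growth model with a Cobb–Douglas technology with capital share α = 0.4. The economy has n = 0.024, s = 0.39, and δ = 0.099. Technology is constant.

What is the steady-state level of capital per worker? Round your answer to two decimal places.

At the steady state, Δk = 0, so s·k^α = (n + δ)·k.
Dividing both sides by k: k^(1−α) = s / (n + δ).
k^0.6 = 0.39 / (0.024 + 0.099) = 0.39 / 0.123 = 3.1707
k* = 3.1707^(1/0.6) ≈ 6.8432

k* = 6.84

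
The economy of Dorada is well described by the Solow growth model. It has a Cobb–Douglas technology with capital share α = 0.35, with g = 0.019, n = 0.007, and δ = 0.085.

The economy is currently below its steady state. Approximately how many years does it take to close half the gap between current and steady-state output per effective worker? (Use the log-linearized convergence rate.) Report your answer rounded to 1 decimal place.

half-life ≈ 9.6 years

Near the steady state the convergence rate is λ = (1 − α)(n + g + δ).
λ = (1 − 0.35) × 0.111 = 0.65 × 0.111 = 0.07215
Half-life = ln 2 / λ = 0.6931 / 0.07215 ≈ 9.61 years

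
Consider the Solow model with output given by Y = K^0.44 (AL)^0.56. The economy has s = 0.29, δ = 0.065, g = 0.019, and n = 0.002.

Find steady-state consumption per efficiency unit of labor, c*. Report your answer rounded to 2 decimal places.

c* = 1.85

At the steady state, Δk = 0, so s·k^α = (n + g + δ)·k.
Dividing both sides by k: k^(1−α) = s / (n + g + δ).
k^0.56 = 0.29 / (0.002 + 0.019 + 0.065) = 0.29 / 0.086 = 3.3721
k* = 3.3721^(1/0.56) ≈ 8.7635
y* = (k*)^α = 8.7635^0.44 ≈ 2.5988
c* = (1 − s)·y* = (1 − 0.29) × 2.5988 ≈ 1.8451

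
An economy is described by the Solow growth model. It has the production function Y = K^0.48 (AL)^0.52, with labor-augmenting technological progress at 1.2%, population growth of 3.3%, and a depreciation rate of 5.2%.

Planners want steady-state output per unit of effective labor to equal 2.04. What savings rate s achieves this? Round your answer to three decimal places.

Steady state requires s·f(k) = (n + g + δ)·k, i.e. s·k^α = (n + g + δ)·k.
Since y* = [s/(n + g + δ)]^(α/(1−α)), we have s/(n + g + δ) = (y*)^((1−α)/α) = 2.04^1.0833 = 2.1648.
Therefore s = 2.1648 × (n + g + δ) = 2.1648 × 0.097 = 0.2100.

s ≈ 0.210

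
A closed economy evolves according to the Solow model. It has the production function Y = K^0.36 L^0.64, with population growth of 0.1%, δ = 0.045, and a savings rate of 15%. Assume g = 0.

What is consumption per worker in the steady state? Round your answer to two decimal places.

c* = 1.65

At the steady state, Δk = 0, so s·k^α = (n + δ)·k.
Dividing both sides by k: k^(1−α) = s / (n + δ).
k^0.64 = 0.15 / (0.001 + 0.045) = 0.15 / 0.046 = 3.2609
k* = 3.2609^(1/0.64) ≈ 6.3400
y* = (k*)^α = 6.3400^0.36 ≈ 1.9443
c* = (1 − s)·y* = (1 − 0.15) × 1.9443 ≈ 1.6527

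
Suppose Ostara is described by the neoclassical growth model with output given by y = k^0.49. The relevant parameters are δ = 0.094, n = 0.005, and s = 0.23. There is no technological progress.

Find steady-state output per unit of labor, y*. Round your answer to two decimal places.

y* = 2.25

In steady state, investment equals break-even investment: s·k^α = (n + δ)·k.
Rearranging, k^(1−α) = s / (n + δ).
k^0.51 = 0.23 / (0.005 + 0.094) = 0.23 / 0.099 = 2.3232
k* = 2.3232^(1/0.51) ≈ 5.2218
y* = (k*)^α = 5.2218^0.49 ≈ 2.2477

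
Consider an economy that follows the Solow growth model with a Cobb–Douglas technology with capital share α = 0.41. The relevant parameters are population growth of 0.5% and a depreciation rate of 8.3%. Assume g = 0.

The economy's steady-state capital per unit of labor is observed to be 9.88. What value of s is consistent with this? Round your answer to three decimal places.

At the steady state, Δk = 0, so s·k^α = (n + δ)·k.
So s / (n + δ) = (k*)^(1−α) = 9.88^0.59 = 3.8628.
Therefore s = 3.8628 × (n + δ) = 3.8628 × 0.088 = 0.3399.

s ≈ 0.340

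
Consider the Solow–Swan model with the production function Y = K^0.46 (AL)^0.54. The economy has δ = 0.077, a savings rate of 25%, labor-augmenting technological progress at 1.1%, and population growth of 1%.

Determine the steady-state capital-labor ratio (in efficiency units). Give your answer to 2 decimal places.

k* ≈ 5.66

In steady state, investment equals break-even investment: s·k^α = (n + g + δ)·k.
Rearranging, k^(1−α) = s / (n + g + δ).
k^0.54 = 0.25 / (0.010 + 0.011 + 0.077) = 0.25 / 0.098 = 2.5510
k* = 2.5510^(1/0.54) ≈ 5.6646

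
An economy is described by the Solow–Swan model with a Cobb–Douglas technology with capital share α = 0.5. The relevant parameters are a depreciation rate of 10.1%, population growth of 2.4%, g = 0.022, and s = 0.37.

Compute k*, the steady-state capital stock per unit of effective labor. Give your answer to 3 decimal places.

Steady state requires s·f(k) = (n + g + δ)·k, i.e. s·k^α = (n + g + δ)·k.
Dividing both sides by k: k^(1−α) = s / (n + g + δ).
k^0.5 = 0.37 / (0.024 + 0.022 + 0.101) = 0.37 / 0.147 = 2.5170
k* = 2.5170^(1/0.5) ≈ 6.3353

k* ≈ 6.335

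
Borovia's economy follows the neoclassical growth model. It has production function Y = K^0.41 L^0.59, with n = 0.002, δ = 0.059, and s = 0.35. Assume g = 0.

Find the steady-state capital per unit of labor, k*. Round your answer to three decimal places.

k* = 19.320

In steady state, investment equals break-even investment: s·k^α = (n + δ)·k.
Dividing both sides by k: k^(1−α) = s / (n + δ).
k^0.59 = 0.35 / (0.002 + 0.059) = 0.35 / 0.061 = 5.7377
k* = 5.7377^(1/0.59) ≈ 19.3195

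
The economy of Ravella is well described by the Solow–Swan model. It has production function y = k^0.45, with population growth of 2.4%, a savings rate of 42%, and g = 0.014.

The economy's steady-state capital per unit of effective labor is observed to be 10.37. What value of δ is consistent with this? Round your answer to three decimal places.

In steady state, investment equals break-even investment: s·k^α = (n + g + δ)·k.
So s / (n + g + δ) = (k*)^(1−α) = 10.37^0.55 = 3.6197.
Therefore n + g + δ = s / 3.6197 = 0.42 / 3.6197 = 0.1160, so δ = 0.1160 − 0.038 = 0.0780.

δ ≈ 0.078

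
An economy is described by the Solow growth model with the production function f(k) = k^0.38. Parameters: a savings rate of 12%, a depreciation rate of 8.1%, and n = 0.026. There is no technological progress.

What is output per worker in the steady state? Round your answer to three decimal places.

Steady state requires s·f(k) = (n + δ)·k, i.e. s·k^α = (n + δ)·k.
Rearranging, k^(1−α) = s / (n + δ).
k^0.62 = 0.12 / (0.026 + 0.081) = 0.12 / 0.107 = 1.1215
k* = 1.1215^(1/0.62) ≈ 1.2032
y* = (k*)^α = 1.2032^0.38 ≈ 1.0728

y* ≈ 1.073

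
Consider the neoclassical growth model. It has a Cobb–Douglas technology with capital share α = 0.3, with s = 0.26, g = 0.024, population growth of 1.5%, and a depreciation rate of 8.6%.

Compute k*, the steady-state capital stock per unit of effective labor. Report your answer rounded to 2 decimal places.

At the steady state, Δk = 0, so s·k^α = (n + g + δ)·k.
Rearranging, k^(1−α) = s / (n + g + δ).
k^0.7 = 0.26 / (0.015 + 0.024 + 0.086) = 0.26 / 0.125 = 2.0800
k* = 2.0800^(1/0.7) ≈ 2.8469

k* ≈ 2.85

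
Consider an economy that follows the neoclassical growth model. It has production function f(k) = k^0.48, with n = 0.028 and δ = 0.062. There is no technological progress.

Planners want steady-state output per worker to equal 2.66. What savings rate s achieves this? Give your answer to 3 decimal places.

In steady state, investment equals break-even investment: s·k^α = (n + δ)·k.
Since y* = [s/(n + δ)]^(α/(1−α)), we have s/(n + δ) = (y*)^((1−α)/α) = 2.66^1.0833 = 2.8859.
Therefore s = 2.8859 × (n + δ) = 2.8859 × 0.090 = 0.2597.

s ≈ 0.260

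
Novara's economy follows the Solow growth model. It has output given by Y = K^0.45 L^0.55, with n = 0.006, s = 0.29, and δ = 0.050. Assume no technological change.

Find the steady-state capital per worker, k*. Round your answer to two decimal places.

k* ≈ 19.89

Steady state requires s·f(k) = (n + δ)·k, i.e. s·k^α = (n + δ)·k.
Rearranging, k^(1−α) = s / (n + δ).
k^0.55 = 0.29 / (0.006 + 0.050) = 0.29 / 0.056 = 5.1786
k* = 5.1786^(1/0.55) ≈ 19.8869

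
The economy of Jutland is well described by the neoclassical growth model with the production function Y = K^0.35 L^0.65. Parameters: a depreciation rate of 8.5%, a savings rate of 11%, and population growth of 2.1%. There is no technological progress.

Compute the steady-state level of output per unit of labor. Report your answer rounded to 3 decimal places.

y* ≈ 1.020

At the steady state, Δk = 0, so s·k^α = (n + δ)·k.
Dividing both sides by k: k^(1−α) = s / (n + δ).
k^0.65 = 0.11 / (0.021 + 0.085) = 0.11 / 0.106 = 1.0377
k* = 1.0377^(1/0.65) ≈ 1.0586
y* = (k*)^α = 1.0586^0.35 ≈ 1.0201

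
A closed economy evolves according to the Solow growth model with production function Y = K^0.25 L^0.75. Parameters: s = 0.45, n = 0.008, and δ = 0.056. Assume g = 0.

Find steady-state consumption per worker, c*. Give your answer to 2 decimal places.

In steady state, investment equals break-even investment: s·k^α = (n + δ)·k.
Dividing both sides by k: k^(1−α) = s / (n + δ).
k^0.75 = 0.45 / (0.008 + 0.056) = 0.45 / 0.064 = 7.0313
k* = 7.0313^(1/0.75) ≈ 13.4704
y* = (k*)^α = 13.4704^0.25 ≈ 1.9158
c* = (1 − s)·y* = (1 − 0.45) × 1.9158 ≈ 1.0537

c* = 1.05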